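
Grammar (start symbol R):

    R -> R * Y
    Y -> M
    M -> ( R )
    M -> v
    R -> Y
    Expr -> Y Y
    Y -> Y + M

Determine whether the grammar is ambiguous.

Unambiguous

(Expr is unreachable from R, so its rules don't affect L(R).) This is a standard precedence ladder (R over Y over M), with each level left-recursive on its own operator ('*' at R, '+' at Y). That structure is LR(1), hence unambiguous.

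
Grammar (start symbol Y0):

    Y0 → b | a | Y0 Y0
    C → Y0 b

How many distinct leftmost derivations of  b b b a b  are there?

Parse trees for b b b a b (showing first 6 of 14):
  [Y0 [Y0 b] [Y0 [Y0 b] [Y0 [Y0 b] [Y0 [Y0 a] [Y0 b]]]]]
  [Y0 [Y0 b] [Y0 [Y0 b] [Y0 [Y0 [Y0 b] [Y0 a]] [Y0 b]]]]
  [Y0 [Y0 b] [Y0 [Y0 [Y0 b] [Y0 b]] [Y0 [Y0 a] [Y0 b]]]]
  [Y0 [Y0 b] [Y0 [Y0 [Y0 b] [Y0 [Y0 b] [Y0 a]]] [Y0 b]]]
  [Y0 [Y0 b] [Y0 [Y0 [Y0 [Y0 b] [Y0 b]] [Y0 a]] [Y0 b]]]
  [Y0 [Y0 [Y0 b] [Y0 b]] [Y0 [Y0 b] [Y0 [Y0 a] [Y0 b]]]]

14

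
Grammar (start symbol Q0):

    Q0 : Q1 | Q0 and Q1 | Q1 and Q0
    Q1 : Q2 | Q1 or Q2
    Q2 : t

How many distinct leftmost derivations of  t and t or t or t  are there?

2

Parse trees for t and t or t or t:
  [Q0 [Q0 [Q1 [Q2 t]]] and [Q1 [Q1 [Q1 [Q2 t]] or [Q2 t]] or [Q2 t]]]
  [Q0 [Q1 [Q2 t]] and [Q0 [Q1 [Q1 [Q1 [Q2 t]] or [Q2 t]] or [Q2 t]]]]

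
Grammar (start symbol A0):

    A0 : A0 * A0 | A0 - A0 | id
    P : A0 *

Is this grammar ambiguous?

Ambiguous

Witness: id * id * id

Derivation 1: A0 ⇒ A0 * A0 ⇒ A0 * A0 * A0 ⇒ id * A0 * A0 ⇒ id * id * A0 ⇒ id * id * id
Derivation 2: A0 ⇒ A0 * A0 ⇒ id * A0 ⇒ id * A0 * A0 ⇒ id * id * A0 ⇒ id * id * id

Two distinct leftmost derivations for the same string.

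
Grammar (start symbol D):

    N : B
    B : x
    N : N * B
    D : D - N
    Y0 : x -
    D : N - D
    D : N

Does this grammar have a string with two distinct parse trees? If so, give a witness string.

Ambiguous

Witness: x - x

Derivation 1: D ⇒ D - N ⇒ N - N ⇒ B - N ⇒ x - N ⇒ x - B ⇒ x - x
Derivation 2: D ⇒ N - D ⇒ B - D ⇒ x - D ⇒ x - N ⇒ x - B ⇒ x - x

Two distinct leftmost derivations for the same string.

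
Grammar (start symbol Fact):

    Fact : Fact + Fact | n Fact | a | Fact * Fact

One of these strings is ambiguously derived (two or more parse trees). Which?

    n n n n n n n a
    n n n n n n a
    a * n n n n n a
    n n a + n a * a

n n n n n n n a: 1 tree
n n n n n n a: 1 tree
a * n n n n n a: 1 tree
n n a + n a * a: 12 trees

n n a + n a * a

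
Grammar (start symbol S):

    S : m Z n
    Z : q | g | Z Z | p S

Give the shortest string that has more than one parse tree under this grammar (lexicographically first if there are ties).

m g g g n

length 3: no string has ≥2 trees
length 4: no string has ≥2 trees
length 5: m g g g n has 2 parse trees

Two derivations of m g g g n:
  S ⇒ m Z n ⇒ m Z Z n ⇒ m g Z n ⇒ m g Z Z n ⇒ m g g Z n ⇒ m g g g n
  S ⇒ m Z n ⇒ m Z Z n ⇒ m Z Z Z n ⇒ m g Z Z n ⇒ m g g Z n ⇒ m g g g n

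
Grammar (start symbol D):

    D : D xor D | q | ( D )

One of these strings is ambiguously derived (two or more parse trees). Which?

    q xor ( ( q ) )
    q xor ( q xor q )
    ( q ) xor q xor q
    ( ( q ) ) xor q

( q ) xor q xor q

q xor ( ( q ) ): 1 tree
q xor ( q xor q ): 1 tree
( q ) xor q xor q: 2 trees
( ( q ) ) xor q: 1 tree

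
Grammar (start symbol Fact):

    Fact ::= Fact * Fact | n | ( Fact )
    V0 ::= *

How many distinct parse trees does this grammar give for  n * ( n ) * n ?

Parse trees for n * ( n ) * n:
  [Fact [Fact n] * [Fact [Fact ( [Fact n] )] * [Fact n]]]
  [Fact [Fact [Fact n] * [Fact ( [Fact n] )]] * [Fact n]]

2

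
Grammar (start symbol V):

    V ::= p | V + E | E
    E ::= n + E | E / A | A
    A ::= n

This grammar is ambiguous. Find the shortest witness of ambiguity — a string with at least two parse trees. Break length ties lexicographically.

length 1: no string has ≥2 trees
length 3: n + n has 2 parse trees

Two derivations of n + n:
  V ⇒ V + E ⇒ E + E ⇒ A + E ⇒ n + E ⇒ n + A ⇒ n + n
  V ⇒ E ⇒ n + E ⇒ n + A ⇒ n + n

n + n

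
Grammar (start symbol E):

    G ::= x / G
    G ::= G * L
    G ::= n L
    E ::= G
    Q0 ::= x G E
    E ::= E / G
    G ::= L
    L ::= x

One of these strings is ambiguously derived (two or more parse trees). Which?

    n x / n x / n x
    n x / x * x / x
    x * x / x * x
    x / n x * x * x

x / n x * x * x

n x / n x / n x: 1 tree
n x / x * x / x: 1 tree
x * x / x * x: 1 tree
x / n x * x * x: 4 trees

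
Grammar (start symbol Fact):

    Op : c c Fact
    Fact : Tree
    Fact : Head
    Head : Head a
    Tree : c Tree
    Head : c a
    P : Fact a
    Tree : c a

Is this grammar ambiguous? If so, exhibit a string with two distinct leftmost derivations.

Ambiguous

Witness: c a

Derivation 1: Fact ⇒ Tree ⇒ c a
Derivation 2: Fact ⇒ Head ⇒ c a

Two distinct leftmost derivations for the same string.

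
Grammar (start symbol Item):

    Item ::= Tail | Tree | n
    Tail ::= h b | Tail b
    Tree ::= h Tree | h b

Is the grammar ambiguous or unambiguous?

Witness: h b

Derivation 1: Item ⇒ Tail ⇒ h b
Derivation 2: Item ⇒ Tree ⇒ h b

Two distinct leftmost derivations for the same string.

Ambiguous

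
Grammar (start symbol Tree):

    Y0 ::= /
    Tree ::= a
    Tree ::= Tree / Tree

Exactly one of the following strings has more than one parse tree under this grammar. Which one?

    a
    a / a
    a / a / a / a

a / a / a / a

a: 1 tree
a / a: 1 tree
a / a / a / a: 5 trees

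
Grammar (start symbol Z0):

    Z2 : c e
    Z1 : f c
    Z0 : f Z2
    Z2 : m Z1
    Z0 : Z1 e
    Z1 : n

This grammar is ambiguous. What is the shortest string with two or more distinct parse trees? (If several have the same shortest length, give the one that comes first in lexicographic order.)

f c e

length 2: no string has ≥2 trees
length 3: f c e has 2 parse trees

Two derivations of f c e:
  Z0 ⇒ f Z2 ⇒ f c e
  Z0 ⇒ Z1 e ⇒ f c e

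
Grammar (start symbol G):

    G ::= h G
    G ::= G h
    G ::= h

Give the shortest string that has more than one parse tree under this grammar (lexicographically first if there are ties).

length 1: no string has ≥2 trees
length 2: h h has 2 parse trees

Two derivations of h h:
  G ⇒ h G ⇒ h h
  G ⇒ G h ⇒ h h

h h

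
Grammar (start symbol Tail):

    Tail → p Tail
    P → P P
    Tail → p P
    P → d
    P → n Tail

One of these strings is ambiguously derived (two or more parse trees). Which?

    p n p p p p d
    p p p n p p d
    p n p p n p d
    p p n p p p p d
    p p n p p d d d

p p n p p d d d

p n p p p p d: 1 tree
p p p n p p d: 1 tree
p n p p n p d: 1 tree
p p n p p p p d: 1 tree
p p n p p d d d: 5 trees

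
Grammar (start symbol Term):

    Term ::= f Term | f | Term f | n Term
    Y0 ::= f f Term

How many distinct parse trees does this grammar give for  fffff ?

16

Parse trees for fffff (showing first 6 of 16):
  [Term f [Term f [Term f [Term f [Term f]]]]]
  [Term f [Term f [Term f [Term [Term f] f]]]]
  [Term f [Term f [Term [Term f [Term f]] f]]]
  [Term f [Term f [Term [Term [Term f] f] f]]]
  [Term f [Term [Term f [Term f [Term f]]] f]]
  [Term f [Term [Term f [Term [Term f] f]] f]]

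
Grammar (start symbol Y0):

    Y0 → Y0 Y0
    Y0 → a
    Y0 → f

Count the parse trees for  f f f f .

Parse trees for f f f f:
  [Y0 [Y0 f] [Y0 [Y0 f] [Y0 [Y0 f] [Y0 f]]]]
  [Y0 [Y0 f] [Y0 [Y0 [Y0 f] [Y0 f]] [Y0 f]]]
  [Y0 [Y0 [Y0 f] [Y0 f]] [Y0 [Y0 f] [Y0 f]]]
  [Y0 [Y0 [Y0 f] [Y0 [Y0 f] [Y0 f]]] [Y0 f]]
  [Y0 [Y0 [Y0 [Y0 f] [Y0 f]] [Y0 f]] [Y0 f]]

5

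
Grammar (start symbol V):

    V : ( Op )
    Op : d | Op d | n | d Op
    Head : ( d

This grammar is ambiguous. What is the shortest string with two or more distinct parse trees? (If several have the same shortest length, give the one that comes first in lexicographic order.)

( d d )

length 3: no string has ≥2 trees
length 4: ( d d ) has 2 parse trees

Two derivations of ( d d ):
  V ⇒ ( Op ) ⇒ ( Op d ) ⇒ ( d d )
  V ⇒ ( Op ) ⇒ ( d Op ) ⇒ ( d d )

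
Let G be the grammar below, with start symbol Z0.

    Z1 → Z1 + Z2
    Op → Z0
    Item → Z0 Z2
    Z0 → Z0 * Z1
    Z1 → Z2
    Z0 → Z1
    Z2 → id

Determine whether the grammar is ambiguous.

(Op, Item are unreachable from Z0, so their rules don't affect L(Z0).) This is a standard precedence ladder (Z0 over Z1 over Z2), with each level left-recursive on its own operator ('*' at Z0, '+' at Z1). That structure is LR(1), hence unambiguous.

Unambiguous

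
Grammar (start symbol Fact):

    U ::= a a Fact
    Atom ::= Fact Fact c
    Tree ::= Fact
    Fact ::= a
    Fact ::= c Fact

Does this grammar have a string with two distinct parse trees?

Unambiguous

Only Fact is reachable from Fact; ignoring the rest: The reachable rules are right-linear with at most one rule per (nonterminal, next-terminal) pair. Each input token forces the next rule, so parsing is deterministic.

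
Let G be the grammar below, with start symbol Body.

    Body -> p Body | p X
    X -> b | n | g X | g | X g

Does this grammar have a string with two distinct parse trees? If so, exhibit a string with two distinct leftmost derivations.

Ambiguous

Witness: p g g

Derivation 1: Body ⇒ p X ⇒ p g X ⇒ p g g
Derivation 2: Body ⇒ p X ⇒ p X g ⇒ p g g

Two distinct leftmost derivations for the same string.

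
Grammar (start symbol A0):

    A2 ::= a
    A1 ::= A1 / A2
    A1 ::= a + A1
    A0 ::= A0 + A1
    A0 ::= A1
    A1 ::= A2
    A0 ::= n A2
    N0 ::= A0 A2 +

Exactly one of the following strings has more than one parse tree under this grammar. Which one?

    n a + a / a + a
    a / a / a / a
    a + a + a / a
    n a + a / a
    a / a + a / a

a + a + a / a

n a + a / a + a: 1 tree
a / a / a / a: 1 tree
a + a + a / a: 7 trees
n a + a / a: 1 tree
a / a + a / a: 1 tree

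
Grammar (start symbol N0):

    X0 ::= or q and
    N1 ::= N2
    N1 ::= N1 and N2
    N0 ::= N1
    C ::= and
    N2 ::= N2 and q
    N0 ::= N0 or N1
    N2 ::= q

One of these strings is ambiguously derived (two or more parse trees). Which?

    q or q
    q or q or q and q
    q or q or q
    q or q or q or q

q or q: 1 tree
q or q or q and q: 2 trees
q or q or q: 1 tree
q or q or q or q: 1 tree

q or q or q and q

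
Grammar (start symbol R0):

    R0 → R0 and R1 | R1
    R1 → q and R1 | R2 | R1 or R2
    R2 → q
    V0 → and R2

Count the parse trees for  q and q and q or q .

7

Parse trees for q and q and q or q:
  [R0 [R0 [R1 [R2 q]]] and [R1 q and [R1 [R1 [R2 q]] or [R2 q]]]]
  [R0 [R0 [R1 [R2 q]]] and [R1 [R1 q and [R1 [R2 q]]] or [R2 q]]]
  [R0 [R0 [R0 [R1 [R2 q]]] and [R1 [R2 q]]] and [R1 [R1 [R2 q]] or [R2 q]]]
  [R0 [R0 [R1 q and [R1 [R2 q]]]] and [R1 [R1 [R2 q]] or [R2 q]]]
  [R0 [R1 q and [R1 q and [R1 [R1 [R2 q]] or [R2 q]]]]]
  [R0 [R1 q and [R1 [R1 q and [R1 [R2 q]]] or [R2 q]]]]
  [R0 [R1 [R1 q and [R1 q and [R1 [R2 q]]]] or [R2 q]]]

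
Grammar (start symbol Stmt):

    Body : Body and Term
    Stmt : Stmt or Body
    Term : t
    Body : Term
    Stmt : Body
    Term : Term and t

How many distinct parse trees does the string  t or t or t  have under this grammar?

1

Parse trees for t or t or t:
  [Stmt [Stmt [Stmt [Body [Term t]]] or [Body [Term t]]] or [Body [Term t]]]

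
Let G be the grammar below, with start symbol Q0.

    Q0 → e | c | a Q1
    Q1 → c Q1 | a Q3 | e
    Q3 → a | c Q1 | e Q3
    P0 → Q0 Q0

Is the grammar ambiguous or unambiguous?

Only Q0, Q1, Q3 are reachable from Q0; ignoring the rest: Each reachable nonterminal has at most one production per leading terminal, and all productions are right-linear; the derivation is determined token-by-token.

Unambiguous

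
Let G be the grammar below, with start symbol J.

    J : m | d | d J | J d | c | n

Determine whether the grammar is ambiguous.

Ambiguous

Witness: d d

Derivation 1: J ⇒ d J ⇒ d d
Derivation 2: J ⇒ J d ⇒ d d

Two distinct leftmost derivations for the same string.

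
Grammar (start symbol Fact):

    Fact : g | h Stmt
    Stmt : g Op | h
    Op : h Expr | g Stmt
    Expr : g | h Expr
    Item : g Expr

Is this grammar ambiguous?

Unambiguous

(Item is unreachable from Fact, so its rules don't affect L(Fact).) The reachable rules are right-linear with at most one rule per (nonterminal, next-terminal) pair. Each input token forces the next rule, so parsing is deterministic.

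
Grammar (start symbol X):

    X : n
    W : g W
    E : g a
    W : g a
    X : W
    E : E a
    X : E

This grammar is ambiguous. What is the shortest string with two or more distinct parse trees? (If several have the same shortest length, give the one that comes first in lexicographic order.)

length 1: no string has ≥2 trees
length 2: g a has 2 parse trees

Two derivations of g a:
  X ⇒ W ⇒ g a
  X ⇒ E ⇒ g a

g a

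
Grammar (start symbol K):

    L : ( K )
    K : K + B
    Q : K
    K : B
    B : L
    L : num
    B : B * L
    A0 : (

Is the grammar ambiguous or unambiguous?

(A0, Q are unreachable from K, so their rules don't affect L(K).) K → K + B | B  ;  B → B * L | L  — a left-associative chain with L at the bottom. Each string factors uniquely by precedence.

Unambiguous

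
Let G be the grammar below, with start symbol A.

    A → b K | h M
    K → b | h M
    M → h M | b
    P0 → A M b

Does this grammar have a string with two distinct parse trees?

(P0 is unreachable from A, so its rules don't affect L(A).) Restricted to the reachable nonterminals, every rule has the form A → t or A → t B, and no two rules for the same A share a first terminal. The grammar encodes a DFA — one run per string.

Unambiguous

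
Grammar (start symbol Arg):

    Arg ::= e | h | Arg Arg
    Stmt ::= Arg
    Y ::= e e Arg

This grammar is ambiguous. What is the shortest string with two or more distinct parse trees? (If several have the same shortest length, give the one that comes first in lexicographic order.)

length 1: no string has ≥2 trees
length 2: no string has ≥2 trees
length 3: e e e has 2 parse trees

Two derivations of e e e:
  Arg ⇒ Arg Arg ⇒ e Arg ⇒ e Arg Arg ⇒ e e Arg ⇒ e e e
  Arg ⇒ Arg Arg ⇒ Arg Arg Arg ⇒ e Arg Arg ⇒ e e Arg ⇒ e e e

e e e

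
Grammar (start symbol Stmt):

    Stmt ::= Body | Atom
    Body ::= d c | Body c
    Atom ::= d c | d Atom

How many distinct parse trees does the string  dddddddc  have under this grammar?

1

Parse trees for dddddddc:
  [Stmt [Atom d [Atom d [Atom d [Atom d [Atom d [Atom d [Atom d c]]]]]]]]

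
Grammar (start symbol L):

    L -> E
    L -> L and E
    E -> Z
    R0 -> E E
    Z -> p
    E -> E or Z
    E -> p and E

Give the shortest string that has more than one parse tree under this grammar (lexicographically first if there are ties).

length 1: no string has ≥2 trees
length 3: p and p has 2 parse trees

Two derivations of p and p:
  L ⇒ E ⇒ p and E ⇒ p and Z ⇒ p and p
  L ⇒ L and E ⇒ E and E ⇒ Z and E ⇒ p and E ⇒ p and Z ⇒ p and p

p and p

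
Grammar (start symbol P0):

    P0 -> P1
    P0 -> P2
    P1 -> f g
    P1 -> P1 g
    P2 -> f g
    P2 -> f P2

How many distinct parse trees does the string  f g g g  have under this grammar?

Parse trees for f g g g:
  [P0 [P1 [P1 [P1 f g] g] g]]

1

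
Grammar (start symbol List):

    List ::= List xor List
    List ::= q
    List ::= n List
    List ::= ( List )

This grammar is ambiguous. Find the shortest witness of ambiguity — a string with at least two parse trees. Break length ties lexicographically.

length 1: no string has ≥2 trees
length 2: no string has ≥2 trees
length 3: no string has ≥2 trees
length 4: n q xor q has 2 parse trees

Two derivations of n q xor q:
  List ⇒ List xor List ⇒ n List xor List ⇒ n q xor List ⇒ n q xor q
  List ⇒ n List ⇒ n List xor List ⇒ n q xor List ⇒ n q xor q

n q xor q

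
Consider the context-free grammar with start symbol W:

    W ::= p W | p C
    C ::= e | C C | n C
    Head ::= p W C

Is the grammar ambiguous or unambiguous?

Ambiguous

Witness: p e e e

Derivation 1: W ⇒ p C ⇒ p C C ⇒ p e C ⇒ p e C C ⇒ p e e C ⇒ p e e e
Derivation 2: W ⇒ p C ⇒ p C C ⇒ p C C C ⇒ p e C C ⇒ p e e C ⇒ p e e e

Two distinct leftmost derivations for the same string.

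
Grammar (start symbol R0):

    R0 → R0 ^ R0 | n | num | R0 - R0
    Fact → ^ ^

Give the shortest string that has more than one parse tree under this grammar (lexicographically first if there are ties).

length 1: no string has ≥2 trees
length 3: no string has ≥2 trees
length 5: n - n - n has 2 parse trees

Two derivations of n - n - n:
  R0 ⇒ R0 - R0 ⇒ n - R0 ⇒ n - R0 - R0 ⇒ n - n - R0 ⇒ n - n - n
  R0 ⇒ R0 - R0 ⇒ R0 - R0 - R0 ⇒ n - R0 - R0 ⇒ n - n - R0 ⇒ n - n - n

n - n - n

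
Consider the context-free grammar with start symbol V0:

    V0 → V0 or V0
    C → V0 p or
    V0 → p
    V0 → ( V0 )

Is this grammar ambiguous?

Witness: p or p or p

Derivation 1: V0 ⇒ V0 or V0 ⇒ V0 or V0 or V0 ⇒ p or V0 or V0 ⇒ p or p or V0 ⇒ p or p or p
Derivation 2: V0 ⇒ V0 or V0 ⇒ p or V0 ⇒ p or V0 or V0 ⇒ p or p or V0 ⇒ p or p or p

Two distinct leftmost derivations for the same string.

Ambiguous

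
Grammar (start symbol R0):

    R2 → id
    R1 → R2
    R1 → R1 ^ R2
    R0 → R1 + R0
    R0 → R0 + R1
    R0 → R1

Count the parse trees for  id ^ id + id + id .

4

Parse trees for id ^ id + id + id:
  [R0 [R1 [R1 [R2 id]] ^ [R2 id]] + [R0 [R1 [R2 id]] + [R0 [R1 [R2 id]]]]]
  [R0 [R1 [R1 [R2 id]] ^ [R2 id]] + [R0 [R0 [R1 [R2 id]]] + [R1 [R2 id]]]]
  [R0 [R0 [R1 [R1 [R2 id]] ^ [R2 id]] + [R0 [R1 [R2 id]]]] + [R1 [R2 id]]]
  [R0 [R0 [R0 [R1 [R1 [R2 id]] ^ [R2 id]]] + [R1 [R2 id]]] + [R1 [R2 id]]]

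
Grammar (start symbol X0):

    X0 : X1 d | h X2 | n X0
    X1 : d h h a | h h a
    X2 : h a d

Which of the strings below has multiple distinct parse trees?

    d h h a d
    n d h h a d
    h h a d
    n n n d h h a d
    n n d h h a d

h h a d

d h h a d: 1 tree
n d h h a d: 1 tree
h h a d: 2 trees
n n n d h h a d: 1 tree
n n d h h a d: 1 tree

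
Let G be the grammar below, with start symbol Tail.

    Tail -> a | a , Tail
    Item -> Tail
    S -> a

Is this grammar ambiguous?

Unambiguous

Only Tail is reachable from Tail; ignoring the rest: Right-recursive list with a separator: after each atom, whether the separator follows determines the rule. One parse per string.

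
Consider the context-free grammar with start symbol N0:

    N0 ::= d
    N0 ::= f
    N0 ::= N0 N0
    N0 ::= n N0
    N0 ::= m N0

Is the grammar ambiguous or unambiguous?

Witness: d d d

Derivation 1: N0 ⇒ N0 N0 ⇒ d N0 ⇒ d N0 N0 ⇒ d d N0 ⇒ d d d
Derivation 2: N0 ⇒ N0 N0 ⇒ N0 N0 N0 ⇒ d N0 N0 ⇒ d d N0 ⇒ d d d

Two distinct leftmost derivations for the same string.

Ambiguous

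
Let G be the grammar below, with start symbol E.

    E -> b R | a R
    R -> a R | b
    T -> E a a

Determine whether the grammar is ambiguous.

Unambiguous

Only E, R are reachable from E; ignoring the rest: Restricted to the reachable nonterminals, every rule has the form A → t or A → t B, and no two rules for the same A share a first terminal. The grammar encodes a DFA — one run per string.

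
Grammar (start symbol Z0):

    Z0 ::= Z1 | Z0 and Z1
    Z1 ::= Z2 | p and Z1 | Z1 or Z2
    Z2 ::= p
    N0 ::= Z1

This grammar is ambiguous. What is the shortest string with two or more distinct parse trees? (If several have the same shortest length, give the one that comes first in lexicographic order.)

p and p

length 1: no string has ≥2 trees
length 3: p and p has 2 parse trees

Two derivations of p and p:
  Z0 ⇒ Z1 ⇒ p and Z1 ⇒ p and Z2 ⇒ p and p
  Z0 ⇒ Z0 and Z1 ⇒ Z1 and Z1 ⇒ Z2 and Z1 ⇒ p and Z1 ⇒ p and Z2 ⇒ p and p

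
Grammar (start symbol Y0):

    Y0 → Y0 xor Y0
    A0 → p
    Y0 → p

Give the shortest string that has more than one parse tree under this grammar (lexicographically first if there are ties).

length 1: no string has ≥2 trees
length 3: no string has ≥2 trees
length 5: p xor p xor p has 2 parse trees

Two derivations of p xor p xor p:
  Y0 ⇒ Y0 xor Y0 ⇒ Y0 xor Y0 xor Y0 ⇒ p xor Y0 xor Y0 ⇒ p xor p xor Y0 ⇒ p xor p xor p
  Y0 ⇒ Y0 xor Y0 ⇒ p xor Y0 ⇒ p xor Y0 xor Y0 ⇒ p xor p xor Y0 ⇒ p xor p xor p

p xor p xor p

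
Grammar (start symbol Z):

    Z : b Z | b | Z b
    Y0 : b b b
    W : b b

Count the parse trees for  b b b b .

Parse trees for b b b b:
  [Z b [Z b [Z b [Z b]]]]
  [Z b [Z b [Z [Z b] b]]]
  [Z b [Z [Z b [Z b]] b]]
  [Z b [Z [Z [Z b] b] b]]
  [Z [Z b [Z b [Z b]]] b]
  [Z [Z b [Z [Z b] b]] b]
  [Z [Z [Z b [Z b]] b] b]
  [Z [Z [Z [Z b] b] b] b]

8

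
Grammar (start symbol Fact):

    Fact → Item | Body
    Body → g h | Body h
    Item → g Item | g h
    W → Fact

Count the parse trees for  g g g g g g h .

1

Parse trees for g g g g g g h:
  [Fact [Item g [Item g [Item g [Item g [Item g [Item g h]]]]]]]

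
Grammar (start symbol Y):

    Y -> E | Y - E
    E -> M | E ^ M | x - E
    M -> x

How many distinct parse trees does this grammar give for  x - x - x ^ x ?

Parse trees for x - x - x ^ x:
  [Y [E [E x - [E x - [E [M x]]]] ^ [M x]]]
  [Y [E x - [E [E x - [E [M x]]] ^ [M x]]]]
  [Y [E x - [E x - [E [E [M x]] ^ [M x]]]]]
  [Y [Y [E [M x]]] - [E [E x - [E [M x]]] ^ [M x]]]
  [Y [Y [E [M x]]] - [E x - [E [E [M x]] ^ [M x]]]]
  [Y [Y [E x - [E [M x]]]] - [E [E [M x]] ^ [M x]]]
  [Y [Y [Y [E [M x]]] - [E [M x]]] - [E [E [M x]] ^ [M x]]]

7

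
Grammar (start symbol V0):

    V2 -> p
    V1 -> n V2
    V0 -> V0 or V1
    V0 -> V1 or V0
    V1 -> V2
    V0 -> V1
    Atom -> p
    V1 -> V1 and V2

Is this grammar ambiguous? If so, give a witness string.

Ambiguous

Witness: p or p

Derivation 1: V0 ⇒ V0 or V1 ⇒ V1 or V1 ⇒ V2 or V1 ⇒ p or V1 ⇒ p or V2 ⇒ p or p
Derivation 2: V0 ⇒ V1 or V0 ⇒ V2 or V0 ⇒ p or V0 ⇒ p or V1 ⇒ p or V2 ⇒ p or p

Two distinct leftmost derivations for the same string.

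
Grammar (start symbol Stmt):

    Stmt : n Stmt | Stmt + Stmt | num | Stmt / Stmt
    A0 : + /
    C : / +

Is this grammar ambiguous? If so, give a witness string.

Witness: n num + num

Derivation 1: Stmt ⇒ n Stmt ⇒ n Stmt + Stmt ⇒ n num + Stmt ⇒ n num + num
Derivation 2: Stmt ⇒ Stmt + Stmt ⇒ n Stmt + Stmt ⇒ n num + Stmt ⇒ n num + num

Two distinct leftmost derivations for the same string.

Ambiguous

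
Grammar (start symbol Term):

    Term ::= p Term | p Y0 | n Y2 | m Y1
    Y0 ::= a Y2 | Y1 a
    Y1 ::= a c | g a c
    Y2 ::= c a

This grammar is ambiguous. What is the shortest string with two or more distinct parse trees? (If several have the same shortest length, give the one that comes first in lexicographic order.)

p a c a

length 3: no string has ≥2 trees
length 4: p a c a has 2 parse trees

Two derivations of p a c a:
  Term ⇒ p Y0 ⇒ p a Y2 ⇒ p a c a
  Term ⇒ p Y0 ⇒ p Y1 a ⇒ p a c a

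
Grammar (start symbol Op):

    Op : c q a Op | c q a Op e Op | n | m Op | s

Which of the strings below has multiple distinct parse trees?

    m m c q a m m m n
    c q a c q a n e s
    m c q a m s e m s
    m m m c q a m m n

m m c q a m m m n: 1 tree
c q a c q a n e s: 2 trees
m c q a m s e m s: 1 tree
m m m c q a m m n: 1 tree

c q a c q a n e s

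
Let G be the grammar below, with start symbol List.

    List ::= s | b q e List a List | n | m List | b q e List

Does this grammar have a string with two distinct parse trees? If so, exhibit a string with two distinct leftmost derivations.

Witness: b q e b q e n a n

Derivation 1: List ⇒ b q e List a List ⇒ b q e b q e List a List ⇒ b q e b q e n a List ⇒ b q e b q e n a n
Derivation 2: List ⇒ b q e List ⇒ b q e b q e List a List ⇒ b q e b q e n a List ⇒ b q e b q e n a n

Two distinct leftmost derivations for the same string.

Ambiguous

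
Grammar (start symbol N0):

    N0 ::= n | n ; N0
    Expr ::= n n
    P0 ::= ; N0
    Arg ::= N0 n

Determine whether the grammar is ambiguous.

(Expr, P0, Arg are unreachable from N0, so their rules don't affect L(N0).) The reachable grammar is A → atom sep A | atom. Each atom is followed by either the separator (recurse) or end-of-string (stop) — no choice point.

Unambiguous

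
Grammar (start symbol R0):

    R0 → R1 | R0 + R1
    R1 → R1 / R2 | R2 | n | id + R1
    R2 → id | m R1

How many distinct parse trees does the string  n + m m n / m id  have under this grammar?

3

Parse trees for n + m m n / m id:
  [R0 [R0 [R1 n]] + [R1 [R1 [R2 m [R1 [R2 m [R1 n]]]]] / [R2 m [R1 [R2 id]]]]]
  [R0 [R0 [R1 n]] + [R1 [R2 m [R1 [R1 [R2 m [R1 n]]] / [R2 m [R1 [R2 id]]]]]]]
  [R0 [R0 [R1 n]] + [R1 [R2 m [R1 [R2 m [R1 [R1 n] / [R2 m [R1 [R2 id]]]]]]]]]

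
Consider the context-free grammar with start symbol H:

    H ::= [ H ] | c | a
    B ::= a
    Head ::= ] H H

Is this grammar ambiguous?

Unambiguous

Only H is reachable from H; ignoring the rest: L(H) is { openⁿ atom closeⁿ : n ≥ 0 }. The bracket depth fixes n, and the derivation is forced at every step.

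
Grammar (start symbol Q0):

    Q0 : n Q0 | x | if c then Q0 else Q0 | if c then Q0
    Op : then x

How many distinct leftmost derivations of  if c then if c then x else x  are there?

Parse trees for if c then if c then x else x:
  [Q0 if c then [Q0 if c then [Q0 x]] else [Q0 x]]
  [Q0 if c then [Q0 if c then [Q0 x] else [Q0 x]]]

2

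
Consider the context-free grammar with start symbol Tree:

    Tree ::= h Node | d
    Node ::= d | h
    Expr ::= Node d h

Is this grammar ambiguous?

(Expr is unreachable from Tree, so its rules don't affect L(Tree).) Each reachable nonterminal has at most one production per leading terminal, and all productions are right-linear; the derivation is determined token-by-token.

Unambiguous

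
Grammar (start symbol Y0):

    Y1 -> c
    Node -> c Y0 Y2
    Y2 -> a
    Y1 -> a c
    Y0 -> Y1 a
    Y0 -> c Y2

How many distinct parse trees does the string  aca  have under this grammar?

Parse trees for aca:
  [Y0 [Y1 a c] a]

1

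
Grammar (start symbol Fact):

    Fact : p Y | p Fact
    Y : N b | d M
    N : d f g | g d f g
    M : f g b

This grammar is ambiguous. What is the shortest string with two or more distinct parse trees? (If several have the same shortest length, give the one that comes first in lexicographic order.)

p d f g b

length 5: p d f g b has 2 parse trees

Two derivations of p d f g b:
  Fact ⇒ p Y ⇒ p N b ⇒ p d f g b
  Fact ⇒ p Y ⇒ p d M ⇒ p d f g b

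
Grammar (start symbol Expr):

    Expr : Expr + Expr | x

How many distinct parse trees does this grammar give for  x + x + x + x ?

Parse trees for x + x + x + x:
  [Expr [Expr x] + [Expr [Expr x] + [Expr [Expr x] + [Expr x]]]]
  [Expr [Expr x] + [Expr [Expr [Expr x] + [Expr x]] + [Expr x]]]
  [Expr [Expr [Expr x] + [Expr x]] + [Expr [Expr x] + [Expr x]]]
  [Expr [Expr [Expr x] + [Expr [Expr x] + [Expr x]]] + [Expr x]]
  [Expr [Expr [Expr [Expr x] + [Expr x]] + [Expr x]] + [Expr x]]

5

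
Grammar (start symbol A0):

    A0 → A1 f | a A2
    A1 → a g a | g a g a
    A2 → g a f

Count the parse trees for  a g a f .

2

Parse trees for a g a f:
  [A0 [A1 a g a] f]
  [A0 a [A2 g a f]]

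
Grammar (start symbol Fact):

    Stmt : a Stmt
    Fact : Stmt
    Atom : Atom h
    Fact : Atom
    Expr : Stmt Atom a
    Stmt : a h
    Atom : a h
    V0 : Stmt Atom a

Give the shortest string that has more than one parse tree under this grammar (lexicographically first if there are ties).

a h

length 2: a h has 2 parse trees

Two derivations of a h:
  Fact ⇒ Stmt ⇒ a h
  Fact ⇒ Atom ⇒ a h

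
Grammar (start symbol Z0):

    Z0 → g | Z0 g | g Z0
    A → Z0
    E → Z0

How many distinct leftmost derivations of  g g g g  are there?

Parse trees for g g g g:
  [Z0 [Z0 [Z0 [Z0 g] g] g] g]
  [Z0 [Z0 [Z0 g [Z0 g]] g] g]
  [Z0 [Z0 g [Z0 [Z0 g] g]] g]
  [Z0 [Z0 g [Z0 g [Z0 g]]] g]
  [Z0 g [Z0 [Z0 [Z0 g] g] g]]
  [Z0 g [Z0 [Z0 g [Z0 g]] g]]
  [Z0 g [Z0 g [Z0 [Z0 g] g]]]
  [Z0 g [Z0 g [Z0 g [Z0 g]]]]

8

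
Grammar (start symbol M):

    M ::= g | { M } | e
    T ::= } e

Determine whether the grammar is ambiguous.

Only M is reachable from M; ignoring the rest: Each string is a nest of matched brackets around a single atom. An opening bracket forces the recursive rule; an atom forces the base rule.

Unambiguous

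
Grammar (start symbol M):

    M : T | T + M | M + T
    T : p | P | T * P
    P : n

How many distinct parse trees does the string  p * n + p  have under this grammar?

Parse trees for p * n + p:
  [M [T [T p] * [P n]] + [M [T p]]]
  [M [M [T [T p] * [P n]]] + [T p]]

2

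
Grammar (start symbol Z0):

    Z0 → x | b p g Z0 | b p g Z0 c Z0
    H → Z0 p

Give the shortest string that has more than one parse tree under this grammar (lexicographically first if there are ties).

length 1: no string has ≥2 trees
length 4: no string has ≥2 trees
length 6: no string has ≥2 trees
length 7: no string has ≥2 trees
length 9: b p g b p g x c x has 2 parse trees

Two derivations of b p g b p g x c x:
  Z0 ⇒ b p g Z0 ⇒ b p g b p g Z0 c Z0 ⇒ b p g b p g x c Z0 ⇒ b p g b p g x c x
  Z0 ⇒ b p g Z0 c Z0 ⇒ b p g b p g Z0 c Z0 ⇒ b p g b p g x c Z0 ⇒ b p g b p g x c x

b p g b p g x c x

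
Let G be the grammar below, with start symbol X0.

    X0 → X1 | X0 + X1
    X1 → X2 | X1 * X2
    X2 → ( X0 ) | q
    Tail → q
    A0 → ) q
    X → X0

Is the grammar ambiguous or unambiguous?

Unambiguous

Only X0, X1, X2 are reachable from X0; ignoring the rest: This is a standard precedence ladder (X0 over X1 over X2), with each level left-recursive on its own operator ('+' at X0, '*' at X1). That structure is LR(1), hence unambiguous.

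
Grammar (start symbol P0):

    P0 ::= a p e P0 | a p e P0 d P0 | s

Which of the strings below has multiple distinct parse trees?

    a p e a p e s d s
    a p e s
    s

a p e a p e s d s

a p e a p e s d s: 2 trees
a p e s: 1 tree
s: 1 tree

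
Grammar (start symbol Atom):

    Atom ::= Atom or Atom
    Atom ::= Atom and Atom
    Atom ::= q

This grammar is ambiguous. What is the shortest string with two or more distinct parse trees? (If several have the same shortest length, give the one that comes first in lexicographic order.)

length 1: no string has ≥2 trees
length 3: no string has ≥2 trees
length 5: q and q and q has 2 parse trees

Two derivations of q and q and q:
  Atom ⇒ Atom and Atom ⇒ Atom and Atom and Atom ⇒ q and Atom and Atom ⇒ q and q and Atom ⇒ q and q and q
  Atom ⇒ Atom and Atom ⇒ q and Atom ⇒ q and Atom and Atom ⇒ q and q and Atom ⇒ q and q and q

q and q and q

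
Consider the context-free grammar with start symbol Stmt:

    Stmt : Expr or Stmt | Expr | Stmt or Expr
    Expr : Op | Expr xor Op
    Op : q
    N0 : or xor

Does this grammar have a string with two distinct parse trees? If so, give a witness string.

Ambiguous

Witness: q or q

Derivation 1: Stmt ⇒ Expr or Stmt ⇒ Op or Stmt ⇒ q or Stmt ⇒ q or Expr ⇒ q or Op ⇒ q or q
Derivation 2: Stmt ⇒ Stmt or Expr ⇒ Expr or Expr ⇒ Op or Expr ⇒ q or Expr ⇒ q or Op ⇒ q or q

Two distinct leftmost derivations for the same string.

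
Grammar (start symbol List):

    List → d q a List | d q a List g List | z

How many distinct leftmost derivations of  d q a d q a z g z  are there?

Parse trees for d q a d q a z g z:
  [List d q a [List d q a [List z] g [List z]]]
  [List d q a [List d q a [List z]] g [List z]]

2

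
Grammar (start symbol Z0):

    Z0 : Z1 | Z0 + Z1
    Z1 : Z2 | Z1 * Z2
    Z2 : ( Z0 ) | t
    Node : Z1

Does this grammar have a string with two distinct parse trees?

Only Z0, Z1, Z2 are reachable from Z0; ignoring the rest: Z0 → Z0 + Z1 | Z1  ;  Z1 → Z1 * Z2 | Z2  — a left-associative chain with Z2 at the bottom. Each string factors uniquely by precedence.

Unambiguous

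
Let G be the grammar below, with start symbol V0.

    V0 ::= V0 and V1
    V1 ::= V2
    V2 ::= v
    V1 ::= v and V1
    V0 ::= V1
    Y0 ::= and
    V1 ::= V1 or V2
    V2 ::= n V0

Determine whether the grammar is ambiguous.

Ambiguous

Witness: v and v

Derivation 1: V0 ⇒ V0 and V1 ⇒ V1 and V1 ⇒ V2 and V1 ⇒ v and V1 ⇒ v and V2 ⇒ v and v
Derivation 2: V0 ⇒ V1 ⇒ v and V1 ⇒ v and V2 ⇒ v and v

Two distinct leftmost derivations for the same string.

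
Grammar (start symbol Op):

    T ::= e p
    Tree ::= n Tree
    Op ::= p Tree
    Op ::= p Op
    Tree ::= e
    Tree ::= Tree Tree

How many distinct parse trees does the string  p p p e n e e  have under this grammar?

3

Parse trees for p p p e n e e:
  [Op p [Op p [Op p [Tree [Tree e] [Tree n [Tree [Tree e] [Tree e]]]]]]]
  [Op p [Op p [Op p [Tree [Tree e] [Tree [Tree n [Tree e]] [Tree e]]]]]]
  [Op p [Op p [Op p [Tree [Tree [Tree e] [Tree n [Tree e]]] [Tree e]]]]]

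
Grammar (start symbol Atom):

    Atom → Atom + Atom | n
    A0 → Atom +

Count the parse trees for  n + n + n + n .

5

Parse trees for n + n + n + n:
  [Atom [Atom n] + [Atom [Atom n] + [Atom [Atom n] + [Atom n]]]]
  [Atom [Atom n] + [Atom [Atom [Atom n] + [Atom n]] + [Atom n]]]
  [Atom [Atom [Atom n] + [Atom n]] + [Atom [Atom n] + [Atom n]]]
  [Atom [Atom [Atom n] + [Atom [Atom n] + [Atom n]]] + [Atom n]]
  [Atom [Atom [Atom [Atom n] + [Atom n]] + [Atom n]] + [Atom n]]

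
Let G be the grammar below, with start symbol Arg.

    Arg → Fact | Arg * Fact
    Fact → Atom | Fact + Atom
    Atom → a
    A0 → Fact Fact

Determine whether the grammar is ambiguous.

(A0 is unreachable from Arg, so its rules don't affect L(Arg).) This is a standard precedence ladder (Arg over Fact over Atom), with each level left-recursive on its own operator ('*' at Arg, '+' at Fact). That structure is LR(1), hence unambiguous.

Unambiguous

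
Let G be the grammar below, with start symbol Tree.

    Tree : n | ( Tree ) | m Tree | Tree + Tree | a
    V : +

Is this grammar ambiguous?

Ambiguous

Witness: m a + a

Derivation 1: Tree ⇒ m Tree ⇒ m Tree + Tree ⇒ m a + Tree ⇒ m a + a
Derivation 2: Tree ⇒ Tree + Tree ⇒ m Tree + Tree ⇒ m a + Tree ⇒ m a + a

Two distinct leftmost derivations for the same string.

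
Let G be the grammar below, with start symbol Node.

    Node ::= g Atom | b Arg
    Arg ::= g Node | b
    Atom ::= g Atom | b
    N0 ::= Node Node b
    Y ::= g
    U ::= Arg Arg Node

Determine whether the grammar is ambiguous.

Unambiguous

(N0, Y, U are unreachable from Node, so their rules don't affect L(Node).) Restricted to the reachable nonterminals, every rule has the form A → t or A → t B, and no two rules for the same A share a first terminal. The grammar encodes a DFA — one run per string.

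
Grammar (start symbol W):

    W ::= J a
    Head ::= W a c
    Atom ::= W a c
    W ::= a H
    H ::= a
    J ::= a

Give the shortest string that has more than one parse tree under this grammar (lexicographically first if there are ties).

length 2: a a has 2 parse trees

Two derivations of a a:
  W ⇒ J a ⇒ a a
  W ⇒ a H ⇒ a a

a a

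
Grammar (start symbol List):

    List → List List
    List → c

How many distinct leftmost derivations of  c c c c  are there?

5

Parse trees for c c c c:
  [List [List c] [List [List c] [List [List c] [List c]]]]
  [List [List c] [List [List [List c] [List c]] [List c]]]
  [List [List [List c] [List c]] [List [List c] [List c]]]
  [List [List [List c] [List [List c] [List c]]] [List c]]
  [List [List [List [List c] [List c]] [List c]] [List c]]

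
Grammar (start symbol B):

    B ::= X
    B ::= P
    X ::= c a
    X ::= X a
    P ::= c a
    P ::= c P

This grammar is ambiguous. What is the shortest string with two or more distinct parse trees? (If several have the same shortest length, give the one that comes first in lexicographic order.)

length 2: c a has 2 parse trees

Two derivations of c a:
  B ⇒ X ⇒ c a
  B ⇒ P ⇒ c a

c a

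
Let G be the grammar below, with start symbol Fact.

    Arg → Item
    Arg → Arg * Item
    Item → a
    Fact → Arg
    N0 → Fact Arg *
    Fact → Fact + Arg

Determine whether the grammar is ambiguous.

Unambiguous

Only Fact, Arg, Item are reachable from Fact; ignoring the rest: Fact → Fact + Arg | Arg  ;  Arg → Arg * Item | Item  — a left-associative chain with Item at the bottom. Each string factors uniquely by precedence.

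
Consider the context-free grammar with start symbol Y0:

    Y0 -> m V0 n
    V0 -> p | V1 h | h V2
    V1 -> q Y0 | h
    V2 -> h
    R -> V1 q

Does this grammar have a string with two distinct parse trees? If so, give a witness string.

Witness: m h h n

Derivation 1: Y0 ⇒ m V0 n ⇒ m V1 h n ⇒ m h h n
Derivation 2: Y0 ⇒ m V0 n ⇒ m h V2 n ⇒ m h h n

Two distinct leftmost derivations for the same string.

Ambiguous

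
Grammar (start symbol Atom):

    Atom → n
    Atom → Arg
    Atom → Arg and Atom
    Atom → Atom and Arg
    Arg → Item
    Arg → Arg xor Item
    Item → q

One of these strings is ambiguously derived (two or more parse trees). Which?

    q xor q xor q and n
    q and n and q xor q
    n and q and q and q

q xor q xor q and n: 1 tree
q and n and q xor q: 2 trees
n and q and q and q: 1 tree

q and n and q xor q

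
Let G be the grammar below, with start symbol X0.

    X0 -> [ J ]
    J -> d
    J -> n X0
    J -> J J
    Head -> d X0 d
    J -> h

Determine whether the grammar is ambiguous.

Ambiguous

Witness: [ d d d ]

Derivation 1: X0 ⇒ [ J ] ⇒ [ J J ] ⇒ [ d J ] ⇒ [ d J J ] ⇒ [ d d J ] ⇒ [ d d d ]
Derivation 2: X0 ⇒ [ J ] ⇒ [ J J ] ⇒ [ J J J ] ⇒ [ d J J ] ⇒ [ d d J ] ⇒ [ d d d ]

Two distinct leftmost derivations for the same string.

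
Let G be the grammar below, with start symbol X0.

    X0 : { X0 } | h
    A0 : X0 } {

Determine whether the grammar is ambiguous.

Unambiguous

Only X0 is reachable from X0; ignoring the rest: Each string is a nest of matched brackets around a single atom. An opening bracket forces the recursive rule; an atom forces the base rule.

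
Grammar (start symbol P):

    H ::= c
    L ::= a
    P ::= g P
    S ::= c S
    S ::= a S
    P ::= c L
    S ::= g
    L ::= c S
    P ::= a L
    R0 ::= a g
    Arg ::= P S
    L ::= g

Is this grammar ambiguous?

Unambiguous

Only P, L, S are reachable from P; ignoring the rest: Each reachable nonterminal has at most one production per leading terminal, and all productions are right-linear; the derivation is determined token-by-token.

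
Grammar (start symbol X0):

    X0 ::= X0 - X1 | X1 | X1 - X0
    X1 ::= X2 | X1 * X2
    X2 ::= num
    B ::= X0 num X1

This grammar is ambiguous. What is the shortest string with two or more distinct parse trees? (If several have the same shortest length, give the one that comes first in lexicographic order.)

length 1: no string has ≥2 trees
length 3: num - num has 2 parse trees

Two derivations of num - num:
  X0 ⇒ X0 - X1 ⇒ X1 - X1 ⇒ X2 - X1 ⇒ num - X1 ⇒ num - X2 ⇒ num - num
  X0 ⇒ X1 - X0 ⇒ X2 - X0 ⇒ num - X0 ⇒ num - X1 ⇒ num - X2 ⇒ num - num

num - num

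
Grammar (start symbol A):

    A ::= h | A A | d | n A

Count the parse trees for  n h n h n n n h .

Parse trees for n h n h n n n h:
  [A [A n [A h]] [A [A n [A h]] [A n [A n [A n [A h]]]]]]
  [A [A n [A h]] [A n [A [A h] [A n [A n [A n [A h]]]]]]]
  [A [A [A n [A h]] [A n [A h]]] [A n [A n [A n [A h]]]]]
  [A [A n [A [A h] [A n [A h]]]] [A n [A n [A n [A h]]]]]
  [A n [A [A h] [A [A n [A h]] [A n [A n [A n [A h]]]]]]]
  [A n [A [A h] [A n [A [A h] [A n [A n [A n [A h]]]]]]]]
  [A n [A [A [A h] [A n [A h]]] [A n [A n [A n [A h]]]]]]

7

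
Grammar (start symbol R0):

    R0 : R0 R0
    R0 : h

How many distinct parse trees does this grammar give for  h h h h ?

5

Parse trees for h h h h:
  [R0 [R0 h] [R0 [R0 h] [R0 [R0 h] [R0 h]]]]
  [R0 [R0 h] [R0 [R0 [R0 h] [R0 h]] [R0 h]]]
  [R0 [R0 [R0 h] [R0 h]] [R0 [R0 h] [R0 h]]]
  [R0 [R0 [R0 h] [R0 [R0 h] [R0 h]]] [R0 h]]
  [R0 [R0 [R0 [R0 h] [R0 h]] [R0 h]] [R0 h]]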